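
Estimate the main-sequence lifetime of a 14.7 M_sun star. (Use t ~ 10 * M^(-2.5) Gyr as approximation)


t = 10 * M^(-2.5) = 10 * 14.7^(-2.5) = 0.0121

0.0121 Gyr


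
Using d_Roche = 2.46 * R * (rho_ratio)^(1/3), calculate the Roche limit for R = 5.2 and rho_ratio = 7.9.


d_Roche = 2.46 * 5.2 * 7.9^(1/3) = 25.477

25.477


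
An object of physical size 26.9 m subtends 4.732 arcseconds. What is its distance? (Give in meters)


D = size / theta_rad, theta_rad = 4.732 * pi/(180*3600) = 2.294e-05, D = 1.173e+06

1.173e+06 m


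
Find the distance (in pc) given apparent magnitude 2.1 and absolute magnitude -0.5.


d = 10^((m - M + 5)/5) = 10^((2.1 - -0.5 + 5)/5) = 33.1131

33.1131 pc


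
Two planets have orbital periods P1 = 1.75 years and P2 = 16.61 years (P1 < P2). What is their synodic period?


1/P_syn = |1/P1 - 1/P2| = |1/1.75 - 1/16.61| => P_syn = 1.9561

1.9561 years


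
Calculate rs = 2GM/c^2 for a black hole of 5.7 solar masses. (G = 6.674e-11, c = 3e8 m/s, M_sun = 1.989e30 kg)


M = 5.7 * 1.989e30 kg = 1.13373e+31 kg. rs = 2GM/c^2 = 2 * 6.674e-11 * 1.13373e+31 / (3e8)^2 = 16814.4756

16814.4756 m


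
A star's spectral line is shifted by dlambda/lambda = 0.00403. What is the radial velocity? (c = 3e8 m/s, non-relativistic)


v = (dlambda/lambda) * c = 0.00403 * 3e8 = 1.209e+06

1.209e+06 m/s


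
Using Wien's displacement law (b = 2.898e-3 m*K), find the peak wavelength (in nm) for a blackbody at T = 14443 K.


lam_max = b / T = 2.898e-3 / 14443 = 2.007e-07 m = 200.6508 nm

200.6508 nm


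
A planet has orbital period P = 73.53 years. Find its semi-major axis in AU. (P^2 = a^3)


a = P^(2/3) = 73.53^(2/3) = 17.5513

17.5513 AU


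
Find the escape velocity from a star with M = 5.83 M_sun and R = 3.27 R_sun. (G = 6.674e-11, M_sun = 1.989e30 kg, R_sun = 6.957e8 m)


M = 5.83 * 1.989e30 kg = 1.159587e+31 kg; R = 3.27 * 6.957e8 m = 2.274939e+09 m. v_esc = sqrt(2GM/R) = sqrt(2 * 6.674e-11 * 1.159587e+31 / 2.274939e+09) = 824849.8313

824849.8313 m/s


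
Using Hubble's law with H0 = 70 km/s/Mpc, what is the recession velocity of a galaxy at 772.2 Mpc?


v = H0 * d = 70 * 772.2 = 54054.0

54054.0 km/s


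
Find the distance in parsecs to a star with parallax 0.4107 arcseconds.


d = 1/p = 1/0.4107 = 2.4349

2.4349 pc


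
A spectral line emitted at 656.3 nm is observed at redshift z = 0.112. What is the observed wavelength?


lam_obs = lam_emit * (1 + z) = 656.3 * (1 + 0.112) = 729.8056

729.8056 nm


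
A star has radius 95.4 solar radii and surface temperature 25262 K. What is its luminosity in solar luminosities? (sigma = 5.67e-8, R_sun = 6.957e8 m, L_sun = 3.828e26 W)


R = 95.4 * 6.957e8 m = 6.636978e+10 m. L = 4*pi*R^2*sigma*T^4 = 4*pi*(6.636978e+10)^2 * 5.67e-8 * 25262^4 = 1.278217038e+33 W. L/L_sun = 1.278217038e+33 / 3.828e26 = 3.339e+06

3.339e+06 L_sun


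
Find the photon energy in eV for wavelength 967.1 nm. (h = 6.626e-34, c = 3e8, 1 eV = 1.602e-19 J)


E = hc/lambda = 6.626e-34 * 3e8 / 9.671e-07 = 2.055e-19 J = 1.283 eV

1.283 eV


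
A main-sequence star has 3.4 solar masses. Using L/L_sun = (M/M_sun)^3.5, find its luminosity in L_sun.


L/L_sun = (M/M_sun)^3.5 = 3.4^3.5 = 72.473

72.473 L_sun


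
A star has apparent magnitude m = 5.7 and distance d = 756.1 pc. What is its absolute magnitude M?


M = m - 5*log10(d) + 5 = 5.7 - 5*log10(756.1) + 5 = -3.6929

-3.6929


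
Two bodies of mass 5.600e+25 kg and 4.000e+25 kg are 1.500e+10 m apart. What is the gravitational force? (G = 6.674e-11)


F = G*m1*m2/r^2 = 6.674e-11 * 5.600e+25 * 4.000e+25 / (1.500e+10)^2 = 6.674e-11 * 2.240e+51 / 2.250e+20 = 6.644e+20

6.644e+20 N


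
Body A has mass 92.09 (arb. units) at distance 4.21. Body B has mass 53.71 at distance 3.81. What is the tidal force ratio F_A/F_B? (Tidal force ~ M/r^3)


Ratio = (M1/r1^3) / (M2/r2^3) = (92.09/4.21^3) / (53.71/3.81^3) = 1.2708

1.2708


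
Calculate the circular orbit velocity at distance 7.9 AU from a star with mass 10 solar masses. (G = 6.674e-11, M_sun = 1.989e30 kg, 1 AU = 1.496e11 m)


v = sqrt(GM/r) = sqrt(6.674e-11 * 1.989e+31 / 1.182e+12) = 33514.377

33514.377 m/s


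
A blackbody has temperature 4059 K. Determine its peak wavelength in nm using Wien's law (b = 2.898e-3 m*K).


lam_max = b / T = 2.898e-3 / 4059 = 7.140e-07 m = 713.969 nm

713.969 nm


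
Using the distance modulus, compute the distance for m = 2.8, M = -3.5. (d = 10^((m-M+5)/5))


d = 10^((m - M + 5)/5) = 10^((2.8 - -3.5 + 5)/5) = 181.9701

181.9701 pc


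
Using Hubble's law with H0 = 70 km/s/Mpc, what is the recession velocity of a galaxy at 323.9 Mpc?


v = H0 * d = 70 * 323.9 = 22673.0

22673.0 km/s


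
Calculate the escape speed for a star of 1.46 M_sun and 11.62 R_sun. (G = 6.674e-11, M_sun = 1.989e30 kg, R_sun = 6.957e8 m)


M = 1.46 * 1.989e30 kg = 2.90394e+30 kg; R = 11.62 * 6.957e8 m = 8.084034e+09 m. v_esc = sqrt(2GM/R) = sqrt(2 * 6.674e-11 * 2.90394e+30 / 8.084034e+09) = 218971.6308

218971.6308 m/s


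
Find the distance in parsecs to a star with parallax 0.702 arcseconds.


d = 1/p = 1/0.702 = 1.4245

1.4245 pc


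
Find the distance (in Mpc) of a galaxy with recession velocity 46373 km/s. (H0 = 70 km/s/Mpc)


d = v / H0 = 46373 / 70 = 662.4714

662.4714 Mpc


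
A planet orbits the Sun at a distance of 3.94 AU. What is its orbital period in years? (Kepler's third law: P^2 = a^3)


P = a^(3/2) = 3.94^1.5 = 7.8207

7.8207 years


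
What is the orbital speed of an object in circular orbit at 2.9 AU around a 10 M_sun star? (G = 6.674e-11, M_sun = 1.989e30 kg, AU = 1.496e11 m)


v = sqrt(GM/r) = sqrt(6.674e-11 * 1.989e+31 / 4.338e+11) = 55315.3541

55315.3541 m/s


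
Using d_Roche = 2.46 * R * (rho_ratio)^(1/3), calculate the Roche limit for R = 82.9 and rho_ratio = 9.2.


d_Roche = 2.46 * 82.9 * 9.2^(1/3) = 427.319

427.319


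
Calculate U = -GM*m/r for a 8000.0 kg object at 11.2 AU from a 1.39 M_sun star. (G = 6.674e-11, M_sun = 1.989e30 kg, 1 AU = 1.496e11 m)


M = 1.39 * 1.989e30 kg = 2.76471e+30 kg; r = 11.2 AU * 1.496e11 m/AU = 1.67552e+12 m. U = -GM*m/r = -(6.674e-11 * 2.76471e+30 * 8000.0) / 1.67552e+12 = -8.810e+11

-8.810e+11 J


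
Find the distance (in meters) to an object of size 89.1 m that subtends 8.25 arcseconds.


D = size / theta_rad, theta_rad = 8.25 * pi/(180*3600) = 4.000e-05, D = 2.228e+06

2.228e+06 m


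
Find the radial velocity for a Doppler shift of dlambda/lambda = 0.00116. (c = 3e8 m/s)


v = (dlambda/lambda) * c = 0.00116 * 3e8 = 348000.0

348000.0 m/s


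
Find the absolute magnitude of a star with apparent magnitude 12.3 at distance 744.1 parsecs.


M = m - 5*log10(d) + 5 = 12.3 - 5*log10(744.1) + 5 = 2.9418

2.9418


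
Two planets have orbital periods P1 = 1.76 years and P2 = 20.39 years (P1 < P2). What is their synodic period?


1/P_syn = |1/P1 - 1/P2| = |1/1.76 - 1/20.39| => P_syn = 1.9263

1.9263 years


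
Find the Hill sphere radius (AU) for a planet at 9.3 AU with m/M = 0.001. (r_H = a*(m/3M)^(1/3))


r_H = a * (m/3M)^(1/3) = 9.3 * (0.001/3)^(1/3) = 0.6448

0.6448 AU


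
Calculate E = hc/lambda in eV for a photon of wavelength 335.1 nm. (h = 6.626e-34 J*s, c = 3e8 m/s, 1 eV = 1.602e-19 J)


E = hc/lambda = 6.626e-34 * 3e8 / 3.351e-07 = 5.932e-19 J = 3.7028 eV

3.7028 eV


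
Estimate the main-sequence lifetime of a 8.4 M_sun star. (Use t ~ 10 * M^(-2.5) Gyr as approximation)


t = 10 * M^(-2.5) = 10 * 8.4^(-2.5) = 0.0489

0.0489 Gyr


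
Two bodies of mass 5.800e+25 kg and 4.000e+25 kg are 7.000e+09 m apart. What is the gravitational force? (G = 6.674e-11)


F = G*m1*m2/r^2 = 6.674e-11 * 5.800e+25 * 4.000e+25 / (7.000e+09)^2 = 6.674e-11 * 2.320e+51 / 4.900e+19 = 3.160e+21

3.160e+21 N


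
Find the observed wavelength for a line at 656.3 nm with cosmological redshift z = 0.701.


lam_obs = lam_emit * (1 + z) = 656.3 * (1 + 0.701) = 1116.3663

1116.3663 nm


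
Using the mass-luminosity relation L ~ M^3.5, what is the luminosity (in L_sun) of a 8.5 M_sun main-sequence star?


L/L_sun = (M/M_sun)^3.5 = 8.5^3.5 = 1790.4667

1790.4667 L_sun


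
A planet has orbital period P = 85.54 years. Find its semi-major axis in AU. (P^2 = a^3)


a = P^(2/3) = 85.54^(2/3) = 19.4139

19.4139 AU


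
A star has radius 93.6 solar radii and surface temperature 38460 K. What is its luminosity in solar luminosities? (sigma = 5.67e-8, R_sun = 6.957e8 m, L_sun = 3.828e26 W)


R = 93.6 * 6.957e8 m = 6.511752e+10 m. L = 4*pi*R^2*sigma*T^4 = 4*pi*(6.511752e+10)^2 * 5.67e-8 * 38460^4 = 6.610369664e+33 W. L/L_sun = 6.610369664e+33 / 3.828e26 = 1.727e+07

1.727e+07 L_sun


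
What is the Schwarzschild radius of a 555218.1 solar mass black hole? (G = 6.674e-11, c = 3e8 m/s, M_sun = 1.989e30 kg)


M = 555218.1 * 1.989e30 kg = 1.104328801e+36 kg. rs = 2GM/c^2 = 2 * 6.674e-11 * 1.104328801e+36 / (3e8)^2 = 1.638e+09

1.638e+09 m


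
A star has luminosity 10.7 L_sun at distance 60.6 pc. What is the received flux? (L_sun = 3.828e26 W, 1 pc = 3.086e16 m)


F = L / (4*pi*d^2) = 4.096e+27 / (4*pi*(1.870e+18)^2) = 9.320e-11

9.320e-11 W/m^2


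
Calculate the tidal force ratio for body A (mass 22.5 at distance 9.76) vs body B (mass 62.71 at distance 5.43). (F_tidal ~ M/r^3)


Ratio = (M1/r1^3) / (M2/r2^3) = (22.5/9.76^3) / (62.71/5.43^3) = 0.0618

0.0618


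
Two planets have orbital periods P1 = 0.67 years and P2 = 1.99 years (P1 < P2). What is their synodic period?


1/P_syn = |1/P1 - 1/P2| = |1/0.67 - 1/1.99| => P_syn = 1.0101

1.0101 years


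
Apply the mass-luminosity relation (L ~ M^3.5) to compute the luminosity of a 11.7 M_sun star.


L/L_sun = (M/M_sun)^3.5 = 11.7^3.5 = 5478.3593

5478.3593 L_sun


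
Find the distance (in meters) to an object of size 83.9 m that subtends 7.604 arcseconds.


D = size / theta_rad, theta_rad = 7.604 * pi/(180*3600) = 3.687e-05, D = 2.276e+06

2.276e+06 m


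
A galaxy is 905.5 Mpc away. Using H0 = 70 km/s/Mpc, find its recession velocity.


v = H0 * d = 70 * 905.5 = 63385.0

63385.0 km/s


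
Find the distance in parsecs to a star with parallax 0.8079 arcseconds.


d = 1/p = 1/0.8079 = 1.2378

1.2378 pc


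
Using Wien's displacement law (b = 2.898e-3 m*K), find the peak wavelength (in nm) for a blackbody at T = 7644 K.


lam_max = b / T = 2.898e-3 / 7644 = 3.791e-07 m = 379.1209 nm

379.1209 nm


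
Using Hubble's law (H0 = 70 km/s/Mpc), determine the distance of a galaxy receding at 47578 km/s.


d = v / H0 = 47578 / 70 = 679.6857

679.6857 Mpc


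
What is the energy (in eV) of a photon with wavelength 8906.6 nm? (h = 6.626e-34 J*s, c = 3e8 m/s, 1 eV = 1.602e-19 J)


E = hc/lambda = 6.626e-34 * 3e8 / 8.907e-06 = 2.232e-20 J = 0.1393 eV

0.1393 eV


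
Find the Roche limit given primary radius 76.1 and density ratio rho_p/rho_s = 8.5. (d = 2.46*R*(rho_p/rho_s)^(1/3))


d_Roche = 2.46 * 76.1 * 8.5^(1/3) = 382.0552

382.0552


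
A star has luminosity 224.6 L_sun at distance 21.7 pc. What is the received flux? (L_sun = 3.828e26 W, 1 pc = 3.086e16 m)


F = L / (4*pi*d^2) = 8.598e+28 / (4*pi*(6.697e+17)^2) = 1.526e-08

1.526e-08 W/m^2


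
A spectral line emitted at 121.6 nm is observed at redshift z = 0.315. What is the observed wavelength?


lam_obs = lam_emit * (1 + z) = 121.6 * (1 + 0.315) = 159.904

159.904 nm


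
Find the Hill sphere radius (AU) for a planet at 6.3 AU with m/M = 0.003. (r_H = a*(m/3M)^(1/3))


r_H = a * (m/3M)^(1/3) = 6.3 * (0.003/3)^(1/3) = 0.63

0.63 AU


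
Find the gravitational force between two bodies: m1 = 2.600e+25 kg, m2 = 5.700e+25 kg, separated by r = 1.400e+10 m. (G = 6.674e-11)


F = G*m1*m2/r^2 = 6.674e-11 * 2.600e+25 * 5.700e+25 / (1.400e+10)^2 = 6.674e-11 * 1.482e+51 / 1.960e+20 = 5.046e+20

5.046e+20 N


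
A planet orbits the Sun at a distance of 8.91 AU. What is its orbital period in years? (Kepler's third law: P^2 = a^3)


P = a^(3/2) = 8.91^1.5 = 26.596

26.596 years


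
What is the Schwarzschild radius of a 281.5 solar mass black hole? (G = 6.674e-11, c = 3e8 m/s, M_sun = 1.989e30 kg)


M = 281.5 * 1.989e30 kg = 5.599035e+32 kg. rs = 2GM/c^2 = 2 * 6.674e-11 * 5.599035e+32 / (3e8)^2 = 830399.102

830399.102 m


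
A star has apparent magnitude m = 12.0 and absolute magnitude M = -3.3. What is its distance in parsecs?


d = 10^((m - M + 5)/5) = 10^((12.0 - -3.3 + 5)/5) = 11481.5362

11481.5362 pc


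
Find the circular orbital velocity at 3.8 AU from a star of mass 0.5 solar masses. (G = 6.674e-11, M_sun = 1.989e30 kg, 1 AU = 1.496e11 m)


v = sqrt(GM/r) = sqrt(6.674e-11 * 9.945e+29 / 5.685e+11) = 10805.3266

10805.3266 m/s


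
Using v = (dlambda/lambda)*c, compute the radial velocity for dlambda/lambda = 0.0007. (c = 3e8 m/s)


v = (dlambda/lambda) * c = 0.0007 * 3e8 = 210000.0

210000.0 m/s


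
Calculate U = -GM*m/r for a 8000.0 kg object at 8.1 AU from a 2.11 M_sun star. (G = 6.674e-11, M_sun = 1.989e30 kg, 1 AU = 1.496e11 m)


M = 2.11 * 1.989e30 kg = 4.19679e+30 kg; r = 8.1 AU * 1.496e11 m/AU = 1.21176e+12 m. U = -GM*m/r = -(6.674e-11 * 4.19679e+30 * 8000.0) / 1.21176e+12 = -1.849e+12

-1.849e+12 J


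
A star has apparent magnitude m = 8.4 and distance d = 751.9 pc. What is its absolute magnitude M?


M = m - 5*log10(d) + 5 = 8.4 - 5*log10(751.9) + 5 = -0.9808

-0.9808


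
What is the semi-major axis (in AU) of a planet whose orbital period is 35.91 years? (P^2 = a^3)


a = P^(2/3) = 35.91^(2/3) = 10.8845

10.8845 AU


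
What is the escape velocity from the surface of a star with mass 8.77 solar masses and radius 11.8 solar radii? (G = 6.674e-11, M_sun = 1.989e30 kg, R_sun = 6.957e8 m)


M = 8.77 * 1.989e30 kg = 1.744353e+31 kg; R = 11.8 * 6.957e8 m = 8.20926e+09 m. v_esc = sqrt(2GM/R) = sqrt(2 * 6.674e-11 * 1.744353e+31 / 8.20926e+09) = 532565.81

532565.81 m/s


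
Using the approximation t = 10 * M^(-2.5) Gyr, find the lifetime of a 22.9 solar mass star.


t = 10 * M^(-2.5) = 10 * 22.9^(-2.5) = 0.004

0.004 Gyr


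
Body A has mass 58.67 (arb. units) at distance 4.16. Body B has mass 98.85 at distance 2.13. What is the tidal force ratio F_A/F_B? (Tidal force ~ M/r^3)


Ratio = (M1/r1^3) / (M2/r2^3) = (58.67/4.16^3) / (98.85/2.13^3) = 0.0797

0.0797


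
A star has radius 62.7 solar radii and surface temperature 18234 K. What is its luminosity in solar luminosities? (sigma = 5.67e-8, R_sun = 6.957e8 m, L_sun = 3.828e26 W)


R = 62.7 * 6.957e8 m = 4.362039e+10 m. L = 4*pi*R^2*sigma*T^4 = 4*pi*(4.362039e+10)^2 * 5.67e-8 * 18234^4 = 1.498648603e+32 W. L/L_sun = 1.498648603e+32 / 3.828e26 = 391496.5002

391496.5002 L_sun


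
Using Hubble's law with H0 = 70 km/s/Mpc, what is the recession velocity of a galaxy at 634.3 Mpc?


v = H0 * d = 70 * 634.3 = 44401.0

44401.0 km/s


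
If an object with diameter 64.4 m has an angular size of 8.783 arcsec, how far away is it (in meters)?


D = size / theta_rad, theta_rad = 8.783 * pi/(180*3600) = 4.258e-05, D = 1.512e+06

1.512e+06 m


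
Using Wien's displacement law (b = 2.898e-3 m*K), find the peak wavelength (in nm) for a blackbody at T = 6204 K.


lam_max = b / T = 2.898e-3 / 6204 = 4.671e-07 m = 467.118 nm

467.118 nm


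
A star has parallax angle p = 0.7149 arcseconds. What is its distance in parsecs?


d = 1/p = 1/0.7149 = 1.3988

1.3988 pc


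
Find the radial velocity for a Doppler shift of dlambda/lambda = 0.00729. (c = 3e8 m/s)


v = (dlambda/lambda) * c = 0.00729 * 3e8 = 2.187e+06

2.187e+06 m/s


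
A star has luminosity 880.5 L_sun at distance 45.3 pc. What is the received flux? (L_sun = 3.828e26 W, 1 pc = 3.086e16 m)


F = L / (4*pi*d^2) = 3.371e+29 / (4*pi*(1.398e+18)^2) = 1.372e-08

1.372e-08 W/m^2


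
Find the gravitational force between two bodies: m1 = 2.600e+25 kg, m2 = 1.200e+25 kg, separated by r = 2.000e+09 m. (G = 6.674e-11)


F = G*m1*m2/r^2 = 6.674e-11 * 2.600e+25 * 1.200e+25 / (2.000e+09)^2 = 6.674e-11 * 3.120e+50 / 4.000e+18 = 5.206e+21

5.206e+21 N


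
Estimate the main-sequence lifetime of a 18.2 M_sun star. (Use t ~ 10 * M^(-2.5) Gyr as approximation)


t = 10 * M^(-2.5) = 10 * 18.2^(-2.5) = 0.0071

0.0071 Gyr


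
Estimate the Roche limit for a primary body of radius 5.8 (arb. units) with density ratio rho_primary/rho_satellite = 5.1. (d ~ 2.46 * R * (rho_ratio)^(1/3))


d_Roche = 2.46 * 5.8 * 5.1^(1/3) = 24.5595

24.5595


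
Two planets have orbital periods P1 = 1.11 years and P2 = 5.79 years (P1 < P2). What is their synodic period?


1/P_syn = |1/P1 - 1/P2| = |1/1.11 - 1/5.79| => P_syn = 1.3733

1.3733 years


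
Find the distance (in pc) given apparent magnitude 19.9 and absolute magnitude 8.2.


d = 10^((m - M + 5)/5) = 10^((19.9 - 8.2 + 5)/5) = 2187.7616

2187.7616 pc


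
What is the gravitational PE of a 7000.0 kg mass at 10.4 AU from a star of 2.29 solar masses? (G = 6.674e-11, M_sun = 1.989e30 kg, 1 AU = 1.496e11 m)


M = 2.29 * 1.989e30 kg = 4.55481e+30 kg; r = 10.4 AU * 1.496e11 m/AU = 1.55584e+12 m. U = -GM*m/r = -(6.674e-11 * 4.55481e+30 * 7000.0) / 1.55584e+12 = -1.368e+12

-1.368e+12 J


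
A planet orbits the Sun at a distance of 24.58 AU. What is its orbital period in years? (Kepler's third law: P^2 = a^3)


P = a^(3/2) = 24.58^1.5 = 121.8633

121.8633 years


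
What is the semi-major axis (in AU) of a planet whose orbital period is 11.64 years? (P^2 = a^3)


a = P^(2/3) = 11.64^(2/3) = 5.1361

5.1361 AU


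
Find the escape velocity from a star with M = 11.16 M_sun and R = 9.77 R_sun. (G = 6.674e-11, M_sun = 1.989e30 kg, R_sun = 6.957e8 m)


M = 11.16 * 1.989e30 kg = 2.219724e+31 kg; R = 9.77 * 6.957e8 m = 6.796989e+09 m. v_esc = sqrt(2GM/R) = sqrt(2 * 6.674e-11 * 2.219724e+31 / 6.796989e+09) = 660236.1571

660236.1571 m/s


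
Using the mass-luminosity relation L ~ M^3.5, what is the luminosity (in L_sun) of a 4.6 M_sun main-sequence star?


L/L_sun = (M/M_sun)^3.5 = 4.6^3.5 = 208.7625

208.7625 L_sun


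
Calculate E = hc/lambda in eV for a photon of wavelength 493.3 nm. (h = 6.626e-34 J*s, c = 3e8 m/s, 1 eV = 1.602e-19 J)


E = hc/lambda = 6.626e-34 * 3e8 / 4.933e-07 = 4.030e-19 J = 2.5154 eV

2.5154 eV


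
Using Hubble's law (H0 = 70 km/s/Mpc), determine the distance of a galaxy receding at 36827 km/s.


d = v / H0 = 36827 / 70 = 526.1

526.1 Mpc


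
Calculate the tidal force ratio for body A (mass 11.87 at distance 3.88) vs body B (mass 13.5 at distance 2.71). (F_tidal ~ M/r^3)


Ratio = (M1/r1^3) / (M2/r2^3) = (11.87/3.88^3) / (13.5/2.71^3) = 0.2996

0.2996


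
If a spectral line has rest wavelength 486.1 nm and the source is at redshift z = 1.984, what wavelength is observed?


lam_obs = lam_emit * (1 + z) = 486.1 * (1 + 1.984) = 1450.5224

1450.5224 nm


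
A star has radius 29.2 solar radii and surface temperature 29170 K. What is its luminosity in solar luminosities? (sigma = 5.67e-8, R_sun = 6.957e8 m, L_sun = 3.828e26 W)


R = 29.2 * 6.957e8 m = 2.031444e+10 m. L = 4*pi*R^2*sigma*T^4 = 4*pi*(2.031444e+10)^2 * 5.67e-8 * 29170^4 = 2.128866113e+32 W. L/L_sun = 2.128866113e+32 / 3.828e26 = 556130.1236

556130.1236 L_sun


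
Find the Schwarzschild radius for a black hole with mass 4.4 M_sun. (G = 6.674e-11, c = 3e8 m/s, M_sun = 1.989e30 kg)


M = 4.4 * 1.989e30 kg = 8.7516e+30 kg. rs = 2GM/c^2 = 2 * 6.674e-11 * 8.7516e+30 / (3e8)^2 = 12979.5952

12979.5952 m


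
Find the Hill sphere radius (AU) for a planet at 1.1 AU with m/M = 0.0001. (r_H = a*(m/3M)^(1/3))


r_H = a * (m/3M)^(1/3) = 1.1 * (0.0001/3)^(1/3) = 0.0354

0.0354 AU


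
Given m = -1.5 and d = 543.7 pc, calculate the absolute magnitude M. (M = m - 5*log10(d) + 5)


M = m - 5*log10(d) + 5 = -1.5 - 5*log10(543.7) + 5 = -10.1768

-10.1768


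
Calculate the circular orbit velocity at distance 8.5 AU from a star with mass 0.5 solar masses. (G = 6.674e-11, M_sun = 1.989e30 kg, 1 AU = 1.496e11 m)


v = sqrt(GM/r) = sqrt(6.674e-11 * 9.945e+29 / 1.272e+12) = 7224.7069

7224.7069 m/s


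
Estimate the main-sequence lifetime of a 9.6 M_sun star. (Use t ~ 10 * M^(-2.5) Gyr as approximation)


t = 10 * M^(-2.5) = 10 * 9.6^(-2.5) = 0.035

0.035 Gyr


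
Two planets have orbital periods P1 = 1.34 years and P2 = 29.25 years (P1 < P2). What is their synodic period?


1/P_syn = |1/P1 - 1/P2| = |1/1.34 - 1/29.25| => P_syn = 1.4043

1.4043 years


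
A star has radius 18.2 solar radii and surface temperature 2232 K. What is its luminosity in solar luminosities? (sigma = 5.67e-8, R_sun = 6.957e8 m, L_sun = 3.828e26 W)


R = 18.2 * 6.957e8 m = 1.266174e+10 m. L = 4*pi*R^2*sigma*T^4 = 4*pi*(1.266174e+10)^2 * 5.67e-8 * 2232^4 = 2.835022217e+27 W. L/L_sun = 2.835022217e+27 / 3.828e26 = 7.406

7.406 L_sun


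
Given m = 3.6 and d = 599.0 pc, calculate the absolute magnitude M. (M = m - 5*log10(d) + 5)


M = m - 5*log10(d) + 5 = 3.6 - 5*log10(599.0) + 5 = -5.2871

-5.2871


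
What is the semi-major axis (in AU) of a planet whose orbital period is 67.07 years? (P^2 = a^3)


a = P^(2/3) = 67.07^(2/3) = 16.5077

16.5077 AU


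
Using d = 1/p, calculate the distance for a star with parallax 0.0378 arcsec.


d = 1/p = 1/0.0378 = 26.455

26.455 pc


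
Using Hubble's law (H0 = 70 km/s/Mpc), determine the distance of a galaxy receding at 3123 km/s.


d = v / H0 = 3123 / 70 = 44.6143

44.6143 Mpc


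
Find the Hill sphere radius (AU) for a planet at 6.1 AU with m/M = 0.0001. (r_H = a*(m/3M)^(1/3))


r_H = a * (m/3M)^(1/3) = 6.1 * (0.0001/3)^(1/3) = 0.1963

0.1963 AU


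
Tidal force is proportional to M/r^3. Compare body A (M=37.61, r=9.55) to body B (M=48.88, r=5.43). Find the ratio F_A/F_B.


Ratio = (M1/r1^3) / (M2/r2^3) = (37.61/9.55^3) / (48.88/5.43^3) = 0.1414

0.1414


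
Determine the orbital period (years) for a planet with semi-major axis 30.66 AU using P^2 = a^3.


P = a^(3/2) = 30.66^1.5 = 169.7689

169.7689 years


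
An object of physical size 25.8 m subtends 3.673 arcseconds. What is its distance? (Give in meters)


D = size / theta_rad, theta_rad = 3.673 * pi/(180*3600) = 1.781e-05, D = 1.449e+06

1.449e+06 m


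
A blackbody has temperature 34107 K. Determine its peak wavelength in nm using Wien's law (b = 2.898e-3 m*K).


lam_max = b / T = 2.898e-3 / 34107 = 8.497e-08 m = 84.9679 nm

84.9679 nm


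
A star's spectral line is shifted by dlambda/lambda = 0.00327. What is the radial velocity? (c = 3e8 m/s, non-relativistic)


v = (dlambda/lambda) * c = 0.00327 * 3e8 = 981000.0

981000.0 m/s


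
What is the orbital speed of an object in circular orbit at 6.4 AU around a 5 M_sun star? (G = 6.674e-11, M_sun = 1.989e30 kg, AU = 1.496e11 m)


v = sqrt(GM/r) = sqrt(6.674e-11 * 9.945e+30 / 9.574e+11) = 26329.3241

26329.3241 m/s


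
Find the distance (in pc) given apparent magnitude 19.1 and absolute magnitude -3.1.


d = 10^((m - M + 5)/5) = 10^((19.1 - -3.1 + 5)/5) = 275422.8703

275422.8703 pc


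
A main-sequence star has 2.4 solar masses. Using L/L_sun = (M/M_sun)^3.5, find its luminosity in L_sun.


L/L_sun = (M/M_sun)^3.5 = 2.4^3.5 = 21.416

21.416 L_sun


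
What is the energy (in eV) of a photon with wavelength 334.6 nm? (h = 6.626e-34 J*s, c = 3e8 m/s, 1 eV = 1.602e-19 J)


E = hc/lambda = 6.626e-34 * 3e8 / 3.346e-07 = 5.941e-19 J = 3.7084 eV

3.7084 eV


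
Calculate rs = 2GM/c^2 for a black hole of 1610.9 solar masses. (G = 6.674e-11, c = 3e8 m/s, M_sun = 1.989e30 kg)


M = 1610.9 * 1.989e30 kg = 3.2040801e+33 kg. rs = 2GM/c^2 = 2 * 6.674e-11 * 3.2040801e+33 / (3e8)^2 = 4.752e+06

4.752e+06 m


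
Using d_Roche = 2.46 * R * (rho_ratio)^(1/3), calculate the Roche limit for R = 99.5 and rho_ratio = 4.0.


d_Roche = 2.46 * 99.5 * 4.0^(1/3) = 388.5482

388.5482


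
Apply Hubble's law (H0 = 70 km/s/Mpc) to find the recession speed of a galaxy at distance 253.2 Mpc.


v = H0 * d = 70 * 253.2 = 17724.0

17724.0 km/s


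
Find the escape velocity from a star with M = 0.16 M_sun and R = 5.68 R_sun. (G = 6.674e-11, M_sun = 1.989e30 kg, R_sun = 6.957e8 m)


M = 0.16 * 1.989e30 kg = 3.1824e+29 kg; R = 5.68 * 6.957e8 m = 3.951576e+09 m. v_esc = sqrt(2GM/R) = sqrt(2 * 6.674e-11 * 3.1824e+29 / 3.951576e+09) = 103681.271

103681.271 m/s


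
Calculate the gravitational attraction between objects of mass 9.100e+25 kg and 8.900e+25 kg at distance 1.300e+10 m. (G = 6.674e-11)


F = G*m1*m2/r^2 = 6.674e-11 * 9.100e+25 * 8.900e+25 / (1.300e+10)^2 = 6.674e-11 * 8.099e+51 / 1.690e+20 = 3.198e+21

3.198e+21 N


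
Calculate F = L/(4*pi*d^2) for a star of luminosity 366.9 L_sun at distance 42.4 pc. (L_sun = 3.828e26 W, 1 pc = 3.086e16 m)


F = L / (4*pi*d^2) = 1.404e+29 / (4*pi*(1.308e+18)^2) = 6.528e-09

6.528e-09 W/m^2


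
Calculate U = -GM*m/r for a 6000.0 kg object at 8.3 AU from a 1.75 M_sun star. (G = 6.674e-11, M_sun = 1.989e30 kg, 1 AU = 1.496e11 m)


M = 1.75 * 1.989e30 kg = 3.48075e+30 kg; r = 8.3 AU * 1.496e11 m/AU = 1.24168e+12 m. U = -GM*m/r = -(6.674e-11 * 3.48075e+30 * 6000.0) / 1.24168e+12 = -1.123e+12

-1.123e+12 J


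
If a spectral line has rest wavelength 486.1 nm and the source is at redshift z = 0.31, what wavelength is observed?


lam_obs = lam_emit * (1 + z) = 486.1 * (1 + 0.31) = 636.791

636.791 nm


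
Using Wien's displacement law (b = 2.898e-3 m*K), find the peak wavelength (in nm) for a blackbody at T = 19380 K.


lam_max = b / T = 2.898e-3 / 19380 = 1.495e-07 m = 149.5356 nm

149.5356 nm


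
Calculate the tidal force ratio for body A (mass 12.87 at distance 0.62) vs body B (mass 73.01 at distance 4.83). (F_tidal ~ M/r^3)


Ratio = (M1/r1^3) / (M2/r2^3) = (12.87/0.62^3) / (73.01/4.83^3) = 83.3417

83.3417


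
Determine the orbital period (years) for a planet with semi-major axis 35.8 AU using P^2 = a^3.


P = a^(3/2) = 35.8^1.5 = 214.2025

214.2025 years


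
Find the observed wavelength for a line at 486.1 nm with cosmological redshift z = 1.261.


lam_obs = lam_emit * (1 + z) = 486.1 * (1 + 1.261) = 1099.0721

1099.0721 nm


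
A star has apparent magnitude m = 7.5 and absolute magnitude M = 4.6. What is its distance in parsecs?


d = 10^((m - M + 5)/5) = 10^((7.5 - 4.6 + 5)/5) = 38.0189

38.0189 pc


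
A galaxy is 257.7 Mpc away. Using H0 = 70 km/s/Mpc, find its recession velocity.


v = H0 * d = 70 * 257.7 = 18039.0

18039.0 km/s


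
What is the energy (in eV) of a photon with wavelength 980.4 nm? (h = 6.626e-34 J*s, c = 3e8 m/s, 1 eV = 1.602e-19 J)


E = hc/lambda = 6.626e-34 * 3e8 / 9.804e-07 = 2.028e-19 J = 1.2656 eV

1.2656 eV


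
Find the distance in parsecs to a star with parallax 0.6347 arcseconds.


d = 1/p = 1/0.6347 = 1.5755

1.5755 pc


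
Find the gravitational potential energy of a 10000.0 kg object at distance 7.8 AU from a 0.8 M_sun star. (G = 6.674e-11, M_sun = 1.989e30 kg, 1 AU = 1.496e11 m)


M = 0.8 * 1.989e30 kg = 1.5912e+30 kg; r = 7.8 AU * 1.496e11 m/AU = 1.16688e+12 m. U = -GM*m/r = -(6.674e-11 * 1.5912e+30 * 10000.0) / 1.16688e+12 = -9.101e+11

-9.101e+11 J


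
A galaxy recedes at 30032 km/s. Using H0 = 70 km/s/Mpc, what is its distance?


d = v / H0 = 30032 / 70 = 429.0286

429.0286 Mpc


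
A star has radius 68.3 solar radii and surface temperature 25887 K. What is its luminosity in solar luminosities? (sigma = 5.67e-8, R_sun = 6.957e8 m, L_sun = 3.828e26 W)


R = 68.3 * 6.957e8 m = 4.751631e+10 m. L = 4*pi*R^2*sigma*T^4 = 4*pi*(4.751631e+10)^2 * 5.67e-8 * 25887^4 = 7.224457355e+32 W. L/L_sun = 7.224457355e+32 / 3.828e26 = 1.887e+06

1.887e+06 L_sun


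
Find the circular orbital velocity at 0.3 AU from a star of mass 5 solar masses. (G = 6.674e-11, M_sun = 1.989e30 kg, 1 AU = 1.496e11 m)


v = sqrt(GM/r) = sqrt(6.674e-11 * 9.945e+30 / 4.488e+10) = 121609.939

121609.939 m/s


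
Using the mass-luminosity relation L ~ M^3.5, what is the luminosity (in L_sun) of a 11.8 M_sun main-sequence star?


L/L_sun = (M/M_sun)^3.5 = 11.8^3.5 = 5644.0003

5644.0003 L_sun


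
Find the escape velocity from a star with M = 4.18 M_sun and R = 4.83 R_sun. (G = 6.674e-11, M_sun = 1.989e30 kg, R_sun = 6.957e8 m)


M = 4.18 * 1.989e30 kg = 8.31402e+30 kg; R = 4.83 * 6.957e8 m = 3.360231e+09 m. v_esc = sqrt(2GM/R) = sqrt(2 * 6.674e-11 * 8.31402e+30 / 3.360231e+09) = 574683.945

574683.945 m/s


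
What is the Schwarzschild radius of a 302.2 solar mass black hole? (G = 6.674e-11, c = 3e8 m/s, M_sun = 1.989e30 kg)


M = 302.2 * 1.989e30 kg = 6.010758e+32 kg. rs = 2GM/c^2 = 2 * 6.674e-11 * 6.010758e+32 / (3e8)^2 = 891462.1976

891462.1976 m


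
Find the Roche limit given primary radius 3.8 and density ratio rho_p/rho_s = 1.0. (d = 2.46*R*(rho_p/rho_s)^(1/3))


d_Roche = 2.46 * 3.8 * 1.0^(1/3) = 9.348

9.348


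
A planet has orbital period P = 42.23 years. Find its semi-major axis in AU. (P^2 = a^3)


a = P^(2/3) = 42.23^(2/3) = 12.1268

12.1268 AU


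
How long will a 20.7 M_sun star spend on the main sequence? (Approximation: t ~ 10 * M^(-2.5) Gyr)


t = 10 * M^(-2.5) = 10 * 20.7^(-2.5) = 0.0051

0.0051 Gyr


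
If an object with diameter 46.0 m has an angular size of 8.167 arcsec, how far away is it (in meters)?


D = size / theta_rad, theta_rad = 8.167 * pi/(180*3600) = 3.959e-05, D = 1.162e+06

1.162e+06 m


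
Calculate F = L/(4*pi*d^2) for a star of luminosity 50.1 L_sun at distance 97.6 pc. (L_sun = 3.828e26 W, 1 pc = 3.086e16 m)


F = L / (4*pi*d^2) = 1.918e+28 / (4*pi*(3.012e+18)^2) = 1.682e-10

1.682e-10 W/m^2


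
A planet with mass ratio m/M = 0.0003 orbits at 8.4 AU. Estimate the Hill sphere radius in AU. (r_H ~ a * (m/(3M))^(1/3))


r_H = a * (m/3M)^(1/3) = 8.4 * (0.0003/3)^(1/3) = 0.3899

0.3899 AU


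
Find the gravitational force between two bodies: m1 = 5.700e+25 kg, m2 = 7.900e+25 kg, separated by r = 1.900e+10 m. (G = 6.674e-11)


F = G*m1*m2/r^2 = 6.674e-11 * 5.700e+25 * 7.900e+25 / (1.900e+10)^2 = 6.674e-11 * 4.503e+51 / 3.610e+20 = 8.325e+20

8.325e+20 N


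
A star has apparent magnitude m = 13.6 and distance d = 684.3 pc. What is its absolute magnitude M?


M = m - 5*log10(d) + 5 = 13.6 - 5*log10(684.3) + 5 = 4.4238

4.4238


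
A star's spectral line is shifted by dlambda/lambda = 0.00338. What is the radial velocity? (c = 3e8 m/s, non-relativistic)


v = (dlambda/lambda) * c = 0.00338 * 3e8 = 1.014e+06

1.014e+06 m/s


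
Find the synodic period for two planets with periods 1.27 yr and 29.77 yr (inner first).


1/P_syn = |1/P1 - 1/P2| = |1/1.27 - 1/29.77| => P_syn = 1.3266

1.3266 years


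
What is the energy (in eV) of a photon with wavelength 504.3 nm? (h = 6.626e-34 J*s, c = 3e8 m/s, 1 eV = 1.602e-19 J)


E = hc/lambda = 6.626e-34 * 3e8 / 5.043e-07 = 3.942e-19 J = 2.4605 eV

2.4605 eV


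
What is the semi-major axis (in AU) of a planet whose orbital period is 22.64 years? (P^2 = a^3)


a = P^(2/3) = 22.64^(2/3) = 8.003

8.003 AU


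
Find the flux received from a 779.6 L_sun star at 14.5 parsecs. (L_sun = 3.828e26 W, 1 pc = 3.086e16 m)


F = L / (4*pi*d^2) = 2.984e+29 / (4*pi*(4.475e+17)^2) = 1.186e-07

1.186e-07 W/m^2


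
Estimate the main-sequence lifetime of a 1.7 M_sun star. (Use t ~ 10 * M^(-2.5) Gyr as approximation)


t = 10 * M^(-2.5) = 10 * 1.7^(-2.5) = 2.6539

2.6539 Gyr


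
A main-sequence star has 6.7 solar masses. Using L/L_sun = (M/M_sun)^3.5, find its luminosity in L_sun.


L/L_sun = (M/M_sun)^3.5 = 6.7^3.5 = 778.5057

778.5057 L_sun


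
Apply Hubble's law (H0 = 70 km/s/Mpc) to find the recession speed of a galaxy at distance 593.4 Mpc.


v = H0 * d = 70 * 593.4 = 41538.0

41538.0 km/s


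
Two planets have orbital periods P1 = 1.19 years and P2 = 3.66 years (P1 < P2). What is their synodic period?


1/P_syn = |1/P1 - 1/P2| = |1/1.19 - 1/3.66| => P_syn = 1.7633

1.7633 years


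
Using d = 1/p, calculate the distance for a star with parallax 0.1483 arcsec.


d = 1/p = 1/0.1483 = 6.7431

6.7431 pc


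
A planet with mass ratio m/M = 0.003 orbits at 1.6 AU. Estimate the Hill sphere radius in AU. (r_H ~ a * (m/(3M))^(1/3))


r_H = a * (m/3M)^(1/3) = 1.6 * (0.003/3)^(1/3) = 0.16

0.16 AU


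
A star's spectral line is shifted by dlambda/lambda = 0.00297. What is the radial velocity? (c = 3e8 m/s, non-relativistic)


v = (dlambda/lambda) * c = 0.00297 * 3e8 = 891000.0

891000.0 m/s


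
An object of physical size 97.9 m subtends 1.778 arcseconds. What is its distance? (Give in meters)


D = size / theta_rad, theta_rad = 1.778 * pi/(180*3600) = 8.620e-06, D = 1.136e+07

1.136e+07 m


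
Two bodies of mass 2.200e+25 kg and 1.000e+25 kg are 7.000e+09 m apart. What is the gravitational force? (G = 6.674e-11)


F = G*m1*m2/r^2 = 6.674e-11 * 2.200e+25 * 1.000e+25 / (7.000e+09)^2 = 6.674e-11 * 2.200e+50 / 4.900e+19 = 2.996e+20

2.996e+20 N


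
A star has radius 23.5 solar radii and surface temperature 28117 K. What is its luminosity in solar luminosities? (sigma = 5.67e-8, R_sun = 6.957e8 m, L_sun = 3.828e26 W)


R = 23.5 * 6.957e8 m = 1.634895e+10 m. L = 4*pi*R^2*sigma*T^4 = 4*pi*(1.634895e+10)^2 * 5.67e-8 * 28117^4 = 1.190278469e+32 W. L/L_sun = 1.190278469e+32 / 3.828e26 = 310940.039

310940.039 L_sun


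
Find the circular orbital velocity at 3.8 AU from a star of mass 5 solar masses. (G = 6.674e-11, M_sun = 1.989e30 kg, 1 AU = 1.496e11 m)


v = sqrt(GM/r) = sqrt(6.674e-11 * 9.945e+30 / 5.685e+11) = 34169.443

34169.443 m/s


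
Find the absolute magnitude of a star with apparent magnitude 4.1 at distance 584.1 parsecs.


M = m - 5*log10(d) + 5 = 4.1 - 5*log10(584.1) + 5 = -4.7324

-4.7324


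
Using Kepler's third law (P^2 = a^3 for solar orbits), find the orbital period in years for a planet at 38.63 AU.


P = a^(3/2) = 38.63^1.5 = 240.0972

240.0972 years


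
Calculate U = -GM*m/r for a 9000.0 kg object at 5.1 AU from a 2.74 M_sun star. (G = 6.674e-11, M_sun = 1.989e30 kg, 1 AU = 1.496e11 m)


M = 2.74 * 1.989e30 kg = 5.44986e+30 kg; r = 5.1 AU * 1.496e11 m/AU = 7.6296e+11 m. U = -GM*m/r = -(6.674e-11 * 5.44986e+30 * 9000.0) / 7.6296e+11 = -4.291e+12

-4.291e+12 J


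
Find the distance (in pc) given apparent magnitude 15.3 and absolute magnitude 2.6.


d = 10^((m - M + 5)/5) = 10^((15.3 - 2.6 + 5)/5) = 3467.3685

3467.3685 pc


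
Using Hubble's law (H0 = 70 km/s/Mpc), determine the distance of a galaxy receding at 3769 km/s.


d = v / H0 = 3769 / 70 = 53.8429

53.8429 Mpc


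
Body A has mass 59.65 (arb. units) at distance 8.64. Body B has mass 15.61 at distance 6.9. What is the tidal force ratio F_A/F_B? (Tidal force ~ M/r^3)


Ratio = (M1/r1^3) / (M2/r2^3) = (59.65/8.64^3) / (15.61/6.9^3) = 1.9463

1.9463


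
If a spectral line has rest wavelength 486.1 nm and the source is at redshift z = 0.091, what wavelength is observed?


lam_obs = lam_emit * (1 + z) = 486.1 * (1 + 0.091) = 530.3351

530.3351 nm


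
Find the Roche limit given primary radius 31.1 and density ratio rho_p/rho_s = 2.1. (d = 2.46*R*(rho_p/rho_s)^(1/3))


d_Roche = 2.46 * 31.1 * 2.1^(1/3) = 97.972

97.972


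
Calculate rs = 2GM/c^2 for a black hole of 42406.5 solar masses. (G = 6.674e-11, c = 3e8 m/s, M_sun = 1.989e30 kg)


M = 42406.5 * 1.989e30 kg = 8.43465285e+34 kg. rs = 2GM/c^2 = 2 * 6.674e-11 * 8.43465285e+34 / (3e8)^2 = 1.251e+08

1.251e+08 m


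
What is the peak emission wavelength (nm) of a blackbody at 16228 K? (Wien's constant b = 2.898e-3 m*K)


lam_max = b / T = 2.898e-3 / 16228 = 1.786e-07 m = 178.5802 nm

178.5802 nm


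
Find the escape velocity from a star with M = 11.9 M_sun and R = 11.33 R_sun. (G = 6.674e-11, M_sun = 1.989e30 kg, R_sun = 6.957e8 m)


M = 11.9 * 1.989e30 kg = 2.36691e+31 kg; R = 11.33 * 6.957e8 m = 7.882281e+09 m. v_esc = sqrt(2GM/R) = sqrt(2 * 6.674e-11 * 2.36691e+31 / 7.882281e+09) = 633101.0221

633101.0221 m/s


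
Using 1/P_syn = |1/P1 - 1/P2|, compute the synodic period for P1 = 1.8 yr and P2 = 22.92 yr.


1/P_syn = |1/P1 - 1/P2| = |1/1.8 - 1/22.92| => P_syn = 1.9534

1.9534 years


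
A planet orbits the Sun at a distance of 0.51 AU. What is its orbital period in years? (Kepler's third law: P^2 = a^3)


P = a^(3/2) = 0.51^1.5 = 0.3642

0.3642 years


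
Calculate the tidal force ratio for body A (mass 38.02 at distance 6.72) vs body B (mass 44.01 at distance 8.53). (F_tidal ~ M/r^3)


Ratio = (M1/r1^3) / (M2/r2^3) = (38.02/6.72^3) / (44.01/8.53^3) = 1.7669

1.7669


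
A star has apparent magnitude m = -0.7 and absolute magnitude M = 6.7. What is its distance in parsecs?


d = 10^((m - M + 5)/5) = 10^((-0.7 - 6.7 + 5)/5) = 0.3311

0.3311 pc


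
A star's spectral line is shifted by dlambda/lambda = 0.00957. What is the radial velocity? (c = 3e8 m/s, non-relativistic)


v = (dlambda/lambda) * c = 0.00957 * 3e8 = 2.871e+06

2.871e+06 m/s


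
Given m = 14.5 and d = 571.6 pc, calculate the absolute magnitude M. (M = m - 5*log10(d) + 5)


M = m - 5*log10(d) + 5 = 14.5 - 5*log10(571.6) + 5 = 5.7145

5.7145


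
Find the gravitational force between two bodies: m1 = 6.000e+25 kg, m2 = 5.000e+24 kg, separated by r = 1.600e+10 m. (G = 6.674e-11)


F = G*m1*m2/r^2 = 6.674e-11 * 6.000e+25 * 5.000e+24 / (1.600e+10)^2 = 6.674e-11 * 3.000e+50 / 2.560e+20 = 7.821e+19

7.821e+19 N


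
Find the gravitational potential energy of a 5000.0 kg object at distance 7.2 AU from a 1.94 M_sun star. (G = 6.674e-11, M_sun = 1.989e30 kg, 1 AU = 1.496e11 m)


M = 1.94 * 1.989e30 kg = 3.85866e+30 kg; r = 7.2 AU * 1.496e11 m/AU = 1.07712e+12 m. U = -GM*m/r = -(6.674e-11 * 3.85866e+30 * 5000.0) / 1.07712e+12 = -1.195e+12

-1.195e+12 J


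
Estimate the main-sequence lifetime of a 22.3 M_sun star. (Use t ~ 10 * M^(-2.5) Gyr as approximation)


t = 10 * M^(-2.5) = 10 * 22.3^(-2.5) = 0.0043

0.0043 Gyr


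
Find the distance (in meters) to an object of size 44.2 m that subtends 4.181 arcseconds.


D = size / theta_rad, theta_rad = 4.181 * pi/(180*3600) = 2.027e-05, D = 2.181e+06

2.181e+06 m


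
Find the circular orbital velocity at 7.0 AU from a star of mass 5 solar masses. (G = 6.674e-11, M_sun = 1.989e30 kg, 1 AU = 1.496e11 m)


v = sqrt(GM/r) = sqrt(6.674e-11 * 9.945e+30 / 1.047e+12) = 25175.6492

25175.6492 m/s


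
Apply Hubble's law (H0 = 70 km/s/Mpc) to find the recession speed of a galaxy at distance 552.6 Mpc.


v = H0 * d = 70 * 552.6 = 38682.0

38682.0 km/s


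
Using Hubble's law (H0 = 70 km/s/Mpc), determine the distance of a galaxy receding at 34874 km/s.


d = v / H0 = 34874 / 70 = 498.2

498.2 Mpc


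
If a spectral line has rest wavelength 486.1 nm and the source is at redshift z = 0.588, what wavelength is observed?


lam_obs = lam_emit * (1 + z) = 486.1 * (1 + 0.588) = 771.9268

771.9268 nm


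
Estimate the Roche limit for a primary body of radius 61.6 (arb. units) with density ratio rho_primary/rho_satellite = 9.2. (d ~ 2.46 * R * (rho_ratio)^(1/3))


d_Roche = 2.46 * 61.6 * 9.2^(1/3) = 317.5254

317.5254


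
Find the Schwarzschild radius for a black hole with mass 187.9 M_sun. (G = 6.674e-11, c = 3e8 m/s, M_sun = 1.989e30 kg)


M = 187.9 * 1.989e30 kg = 3.737331e+32 kg. rs = 2GM/c^2 = 2 * 6.674e-11 * 3.737331e+32 / (3e8)^2 = 554287.7132

554287.7132 m


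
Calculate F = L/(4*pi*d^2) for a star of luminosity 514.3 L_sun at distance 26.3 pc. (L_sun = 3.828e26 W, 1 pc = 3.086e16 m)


F = L / (4*pi*d^2) = 1.969e+29 / (4*pi*(8.116e+17)^2) = 2.378e-08

2.378e-08 W/m^2


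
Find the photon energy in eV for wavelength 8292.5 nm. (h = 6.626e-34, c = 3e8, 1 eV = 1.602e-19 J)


E = hc/lambda = 6.626e-34 * 3e8 / 8.293e-06 = 2.397e-20 J = 0.1496 eV

0.1496 eV
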